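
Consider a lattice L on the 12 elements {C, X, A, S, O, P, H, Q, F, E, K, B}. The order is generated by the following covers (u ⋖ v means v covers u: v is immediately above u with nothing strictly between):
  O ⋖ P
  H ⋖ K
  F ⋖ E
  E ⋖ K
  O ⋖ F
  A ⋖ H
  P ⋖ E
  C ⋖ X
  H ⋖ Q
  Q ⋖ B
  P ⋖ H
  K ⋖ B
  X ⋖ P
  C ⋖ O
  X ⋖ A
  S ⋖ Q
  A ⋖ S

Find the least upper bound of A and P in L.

Common upper bounds of {A, P}: B, H, K, Q.
The least among these is H.

H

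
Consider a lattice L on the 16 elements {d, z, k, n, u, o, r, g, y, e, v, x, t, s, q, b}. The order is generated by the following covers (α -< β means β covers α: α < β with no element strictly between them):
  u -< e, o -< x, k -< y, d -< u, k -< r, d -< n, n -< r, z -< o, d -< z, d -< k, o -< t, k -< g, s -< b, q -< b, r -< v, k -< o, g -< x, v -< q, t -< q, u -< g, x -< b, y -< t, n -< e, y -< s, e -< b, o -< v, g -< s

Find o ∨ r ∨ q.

q

Common upper bounds of {o, r, q}: b, q.
The least among these is q.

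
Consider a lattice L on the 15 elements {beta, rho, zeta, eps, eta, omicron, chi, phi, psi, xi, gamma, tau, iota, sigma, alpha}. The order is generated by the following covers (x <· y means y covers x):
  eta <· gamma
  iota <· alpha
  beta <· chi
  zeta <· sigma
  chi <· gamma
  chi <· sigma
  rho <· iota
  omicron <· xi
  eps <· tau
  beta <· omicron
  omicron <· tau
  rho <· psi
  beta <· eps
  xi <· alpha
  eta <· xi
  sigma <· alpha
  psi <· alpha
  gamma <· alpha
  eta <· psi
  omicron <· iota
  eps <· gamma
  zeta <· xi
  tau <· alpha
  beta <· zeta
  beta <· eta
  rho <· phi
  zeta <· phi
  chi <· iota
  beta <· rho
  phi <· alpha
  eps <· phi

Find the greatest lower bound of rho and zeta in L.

Common lower bounds of {rho, zeta}: beta.
The greatest among these is beta.

beta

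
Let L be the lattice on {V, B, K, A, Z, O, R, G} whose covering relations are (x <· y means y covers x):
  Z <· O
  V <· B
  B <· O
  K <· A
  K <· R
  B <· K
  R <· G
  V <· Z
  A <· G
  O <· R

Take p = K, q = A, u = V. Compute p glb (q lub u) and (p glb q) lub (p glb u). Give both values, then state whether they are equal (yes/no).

K; K; yes

q lub u = A, so p glb (q lub u) = K glb A = K.
p glb q = K and p glb u = V, so (p glb q) lub (p glb u) = K lub V = K.
Equal: yes.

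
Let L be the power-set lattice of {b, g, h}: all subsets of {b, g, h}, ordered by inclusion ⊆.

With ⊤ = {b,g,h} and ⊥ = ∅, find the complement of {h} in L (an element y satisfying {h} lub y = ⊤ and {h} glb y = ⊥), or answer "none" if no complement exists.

Need y with {h} ∨ y = {b,g,h} and {h} ∧ y = ∅.
Checking each element gives: {b,g}.

{b,g}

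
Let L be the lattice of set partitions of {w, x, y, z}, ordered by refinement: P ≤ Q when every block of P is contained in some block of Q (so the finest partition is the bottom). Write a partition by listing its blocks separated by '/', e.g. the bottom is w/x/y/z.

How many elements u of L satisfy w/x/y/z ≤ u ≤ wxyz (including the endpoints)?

The interval [w/x/y/z, wxyz] = {w/x/y/z, w/x/yz, w/xy/z, w/xyz, w/xz/y, wx/y/z, wx/yz, wxy/z, wxyz, wxz/y, wy/x/z, wy/xz, wyz/x, wz/x/y, wz/xy}, which has 15 elements.

15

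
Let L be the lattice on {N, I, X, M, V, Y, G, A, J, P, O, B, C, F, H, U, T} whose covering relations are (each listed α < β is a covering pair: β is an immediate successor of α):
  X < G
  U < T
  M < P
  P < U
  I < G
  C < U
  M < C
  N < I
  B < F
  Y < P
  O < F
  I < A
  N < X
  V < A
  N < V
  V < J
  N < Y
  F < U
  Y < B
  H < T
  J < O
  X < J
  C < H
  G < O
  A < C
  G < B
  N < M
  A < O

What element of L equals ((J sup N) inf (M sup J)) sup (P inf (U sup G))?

U

J ∨ N = J
M ∨ J = U
J ∧ U = J
U ∨ G = U
P ∧ U = P
J ∨ P = U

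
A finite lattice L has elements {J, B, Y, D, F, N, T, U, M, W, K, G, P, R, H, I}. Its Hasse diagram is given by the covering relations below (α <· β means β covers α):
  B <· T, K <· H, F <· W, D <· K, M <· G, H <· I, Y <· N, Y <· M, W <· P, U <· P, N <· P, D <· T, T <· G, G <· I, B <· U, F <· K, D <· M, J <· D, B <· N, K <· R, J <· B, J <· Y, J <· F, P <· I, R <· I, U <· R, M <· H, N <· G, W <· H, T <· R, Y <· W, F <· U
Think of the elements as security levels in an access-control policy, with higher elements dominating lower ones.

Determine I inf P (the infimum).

Common lower bounds of {I, P}: B, F, J, N, P, U, W, Y.
The greatest among these is P.

P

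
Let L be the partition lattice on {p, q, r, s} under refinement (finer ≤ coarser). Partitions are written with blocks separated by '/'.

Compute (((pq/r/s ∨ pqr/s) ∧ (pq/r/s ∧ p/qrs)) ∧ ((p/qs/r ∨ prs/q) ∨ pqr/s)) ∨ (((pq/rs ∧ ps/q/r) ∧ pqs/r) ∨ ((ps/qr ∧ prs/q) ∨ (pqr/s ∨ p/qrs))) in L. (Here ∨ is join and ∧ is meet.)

pqrs

pq/r/s ∨ pqr/s = pqr/s
pq/r/s ∧ p/qrs = p/q/r/s
pqr/s ∧ p/q/r/s = p/q/r/s
p/qs/r ∨ prs/q = pqrs
pqrs ∨ pqr/s = pqrs
p/q/r/s ∧ pqrs = p/q/r/s
pq/rs ∧ ps/q/r = p/q/r/s
p/q/r/s ∧ pqs/r = p/q/r/s
ps/qr ∧ prs/q = ps/q/r
pqr/s ∨ p/qrs = pqrs
ps/q/r ∨ pqrs = pqrs
p/q/r/s ∨ pqrs = pqrs
p/q/r/s ∨ pqrs = pqrs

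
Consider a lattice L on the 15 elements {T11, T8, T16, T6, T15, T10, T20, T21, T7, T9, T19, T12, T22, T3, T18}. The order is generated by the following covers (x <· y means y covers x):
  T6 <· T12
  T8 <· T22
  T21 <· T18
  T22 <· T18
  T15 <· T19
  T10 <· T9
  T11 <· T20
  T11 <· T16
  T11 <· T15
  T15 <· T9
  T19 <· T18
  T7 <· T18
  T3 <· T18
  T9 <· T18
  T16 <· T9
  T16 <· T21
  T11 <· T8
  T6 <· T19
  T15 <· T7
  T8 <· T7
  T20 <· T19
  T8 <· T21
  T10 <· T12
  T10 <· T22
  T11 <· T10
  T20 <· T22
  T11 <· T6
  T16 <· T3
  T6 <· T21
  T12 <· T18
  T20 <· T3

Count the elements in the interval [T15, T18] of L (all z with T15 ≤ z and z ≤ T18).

5

The interval [T15, T18] = {T15, T18, T19, T7, T9}, which has 5 elements.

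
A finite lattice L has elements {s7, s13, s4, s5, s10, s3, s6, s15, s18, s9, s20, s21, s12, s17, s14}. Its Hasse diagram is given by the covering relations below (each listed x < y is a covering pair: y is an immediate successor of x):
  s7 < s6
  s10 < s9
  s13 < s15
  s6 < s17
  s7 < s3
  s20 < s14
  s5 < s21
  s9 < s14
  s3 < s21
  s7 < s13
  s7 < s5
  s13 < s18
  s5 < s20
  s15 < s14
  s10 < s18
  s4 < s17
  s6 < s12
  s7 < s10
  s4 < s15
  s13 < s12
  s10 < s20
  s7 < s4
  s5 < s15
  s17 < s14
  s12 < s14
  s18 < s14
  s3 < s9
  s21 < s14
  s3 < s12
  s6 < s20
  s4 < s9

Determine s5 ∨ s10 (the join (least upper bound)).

s20

Common upper bounds of {s5, s10}: s14, s20.
The least among these is s20.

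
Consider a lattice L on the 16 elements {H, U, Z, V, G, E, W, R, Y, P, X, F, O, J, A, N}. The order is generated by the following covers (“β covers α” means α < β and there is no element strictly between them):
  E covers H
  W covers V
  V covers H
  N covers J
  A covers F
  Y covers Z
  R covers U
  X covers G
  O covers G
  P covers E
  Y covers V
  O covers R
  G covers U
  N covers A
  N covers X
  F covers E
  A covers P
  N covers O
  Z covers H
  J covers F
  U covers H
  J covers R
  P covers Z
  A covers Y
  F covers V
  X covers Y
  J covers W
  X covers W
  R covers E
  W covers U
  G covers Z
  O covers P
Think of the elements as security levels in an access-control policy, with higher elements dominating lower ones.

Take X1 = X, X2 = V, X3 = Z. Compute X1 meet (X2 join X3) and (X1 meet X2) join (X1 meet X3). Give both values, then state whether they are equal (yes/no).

X2 join X3 = Y, so X1 meet (X2 join X3) = X meet Y = Y.
X1 meet X2 = V and X1 meet X3 = Z, so (X1 meet X2) join (X1 meet X3) = V join Z = Y.
Equal: yes.

Y; Y; yes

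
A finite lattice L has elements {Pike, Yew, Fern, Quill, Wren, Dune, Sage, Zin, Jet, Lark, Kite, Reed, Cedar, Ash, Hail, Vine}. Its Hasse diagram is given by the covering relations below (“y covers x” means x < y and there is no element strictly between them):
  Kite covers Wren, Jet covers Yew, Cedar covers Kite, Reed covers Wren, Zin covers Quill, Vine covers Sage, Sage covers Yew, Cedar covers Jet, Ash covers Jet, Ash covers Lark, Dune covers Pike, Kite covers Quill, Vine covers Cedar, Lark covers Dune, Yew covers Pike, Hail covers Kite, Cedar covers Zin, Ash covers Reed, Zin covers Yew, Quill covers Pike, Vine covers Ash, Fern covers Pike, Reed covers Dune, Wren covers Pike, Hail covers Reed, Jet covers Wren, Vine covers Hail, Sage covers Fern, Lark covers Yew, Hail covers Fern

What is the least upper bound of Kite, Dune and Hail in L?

Hail

Common upper bounds of {Kite, Dune, Hail}: Hail, Vine.
The least among these is Hail.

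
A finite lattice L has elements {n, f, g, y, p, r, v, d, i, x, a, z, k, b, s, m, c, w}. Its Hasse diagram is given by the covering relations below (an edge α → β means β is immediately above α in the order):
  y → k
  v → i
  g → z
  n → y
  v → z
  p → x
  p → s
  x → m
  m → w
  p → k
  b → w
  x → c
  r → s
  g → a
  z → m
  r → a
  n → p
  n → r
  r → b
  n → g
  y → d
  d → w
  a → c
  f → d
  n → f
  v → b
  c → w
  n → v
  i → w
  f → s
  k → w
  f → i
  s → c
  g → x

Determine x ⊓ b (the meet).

n

Common lower bounds of {x, b}: n.
The greatest among these is n.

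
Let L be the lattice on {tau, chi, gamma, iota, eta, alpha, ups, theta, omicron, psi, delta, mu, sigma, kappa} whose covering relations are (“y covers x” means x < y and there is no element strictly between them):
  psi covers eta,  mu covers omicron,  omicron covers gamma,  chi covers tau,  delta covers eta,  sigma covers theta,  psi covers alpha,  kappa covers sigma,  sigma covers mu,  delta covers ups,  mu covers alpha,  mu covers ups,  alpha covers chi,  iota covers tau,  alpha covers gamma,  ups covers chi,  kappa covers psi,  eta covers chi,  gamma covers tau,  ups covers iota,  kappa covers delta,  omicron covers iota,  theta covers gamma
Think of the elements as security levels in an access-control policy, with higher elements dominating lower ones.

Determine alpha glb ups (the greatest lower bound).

Common lower bounds of {alpha, ups}: chi, tau.
The greatest among these is chi.

chi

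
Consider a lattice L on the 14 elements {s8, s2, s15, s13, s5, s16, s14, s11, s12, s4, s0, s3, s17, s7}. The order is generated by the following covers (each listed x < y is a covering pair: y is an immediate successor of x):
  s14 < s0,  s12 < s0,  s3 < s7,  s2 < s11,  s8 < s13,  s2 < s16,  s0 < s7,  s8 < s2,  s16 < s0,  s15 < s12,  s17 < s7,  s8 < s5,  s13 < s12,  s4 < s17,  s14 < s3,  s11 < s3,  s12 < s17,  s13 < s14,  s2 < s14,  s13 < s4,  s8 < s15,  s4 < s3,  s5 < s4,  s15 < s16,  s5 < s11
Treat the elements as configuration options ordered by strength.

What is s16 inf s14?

s2

Common lower bounds of {s16, s14}: s2, s8.
The greatest among these is s2.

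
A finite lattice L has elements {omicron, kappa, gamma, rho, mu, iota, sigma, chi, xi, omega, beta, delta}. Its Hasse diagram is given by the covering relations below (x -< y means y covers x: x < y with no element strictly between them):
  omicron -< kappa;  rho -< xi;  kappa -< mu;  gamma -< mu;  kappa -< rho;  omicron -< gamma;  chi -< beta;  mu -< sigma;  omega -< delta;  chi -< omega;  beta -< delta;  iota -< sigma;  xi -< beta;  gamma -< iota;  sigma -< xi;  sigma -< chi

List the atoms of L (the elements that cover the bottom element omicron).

The atoms are exactly the elements that cover omicron: gamma, kappa.

gamma, kappa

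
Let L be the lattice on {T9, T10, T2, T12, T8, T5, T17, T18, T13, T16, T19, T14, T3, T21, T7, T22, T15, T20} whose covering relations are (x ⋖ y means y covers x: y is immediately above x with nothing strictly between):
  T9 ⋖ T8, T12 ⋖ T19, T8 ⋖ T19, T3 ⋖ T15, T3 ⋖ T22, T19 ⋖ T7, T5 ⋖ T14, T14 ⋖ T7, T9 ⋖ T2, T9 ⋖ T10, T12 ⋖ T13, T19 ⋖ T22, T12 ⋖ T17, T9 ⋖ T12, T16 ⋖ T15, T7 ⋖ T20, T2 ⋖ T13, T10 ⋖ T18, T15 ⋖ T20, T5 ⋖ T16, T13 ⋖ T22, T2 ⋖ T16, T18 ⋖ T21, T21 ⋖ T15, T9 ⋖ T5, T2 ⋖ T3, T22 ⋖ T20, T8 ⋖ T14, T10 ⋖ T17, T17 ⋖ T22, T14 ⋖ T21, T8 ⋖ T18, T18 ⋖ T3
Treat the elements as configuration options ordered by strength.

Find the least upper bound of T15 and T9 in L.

Common upper bounds of {T15, T9}: T15, T20.
The least among these is T15.

T15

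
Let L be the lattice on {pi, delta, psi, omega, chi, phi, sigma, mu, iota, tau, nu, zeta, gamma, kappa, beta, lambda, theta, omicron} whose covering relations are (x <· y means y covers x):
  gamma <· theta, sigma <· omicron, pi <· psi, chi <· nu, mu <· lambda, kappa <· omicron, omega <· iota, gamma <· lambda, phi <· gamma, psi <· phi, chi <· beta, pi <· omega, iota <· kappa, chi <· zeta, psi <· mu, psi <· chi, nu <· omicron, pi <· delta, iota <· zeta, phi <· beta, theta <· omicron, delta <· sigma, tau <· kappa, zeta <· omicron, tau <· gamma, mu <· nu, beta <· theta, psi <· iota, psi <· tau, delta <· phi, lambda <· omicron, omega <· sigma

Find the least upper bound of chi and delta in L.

Common upper bounds of {chi, delta}: beta, omicron, theta.
The least among these is beta.

beta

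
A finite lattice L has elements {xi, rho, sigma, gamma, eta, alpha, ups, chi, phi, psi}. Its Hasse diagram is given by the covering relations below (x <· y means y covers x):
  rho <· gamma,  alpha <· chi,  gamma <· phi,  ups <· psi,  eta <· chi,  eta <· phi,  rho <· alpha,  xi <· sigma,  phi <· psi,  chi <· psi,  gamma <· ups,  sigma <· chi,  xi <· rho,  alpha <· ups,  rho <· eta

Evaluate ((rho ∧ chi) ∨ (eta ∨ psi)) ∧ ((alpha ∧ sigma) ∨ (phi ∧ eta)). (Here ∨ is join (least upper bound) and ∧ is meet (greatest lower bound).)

rho ∧ chi = rho
eta ∨ psi = psi
rho ∨ psi = psi
alpha ∧ sigma = xi
phi ∧ eta = eta
xi ∨ eta = eta
psi ∧ eta = eta

eta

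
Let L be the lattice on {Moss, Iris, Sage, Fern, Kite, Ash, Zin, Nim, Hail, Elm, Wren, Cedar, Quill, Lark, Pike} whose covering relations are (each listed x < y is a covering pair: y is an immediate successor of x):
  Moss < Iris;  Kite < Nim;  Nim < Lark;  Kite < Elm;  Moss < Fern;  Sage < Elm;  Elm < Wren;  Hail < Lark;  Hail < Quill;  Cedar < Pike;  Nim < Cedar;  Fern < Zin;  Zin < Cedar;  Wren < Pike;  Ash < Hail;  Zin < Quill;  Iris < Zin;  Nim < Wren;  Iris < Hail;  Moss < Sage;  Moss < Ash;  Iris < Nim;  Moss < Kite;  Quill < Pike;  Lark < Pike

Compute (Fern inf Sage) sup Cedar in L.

Cedar

Fern ∧ Sage = Moss
Moss ∨ Cedar = Cedar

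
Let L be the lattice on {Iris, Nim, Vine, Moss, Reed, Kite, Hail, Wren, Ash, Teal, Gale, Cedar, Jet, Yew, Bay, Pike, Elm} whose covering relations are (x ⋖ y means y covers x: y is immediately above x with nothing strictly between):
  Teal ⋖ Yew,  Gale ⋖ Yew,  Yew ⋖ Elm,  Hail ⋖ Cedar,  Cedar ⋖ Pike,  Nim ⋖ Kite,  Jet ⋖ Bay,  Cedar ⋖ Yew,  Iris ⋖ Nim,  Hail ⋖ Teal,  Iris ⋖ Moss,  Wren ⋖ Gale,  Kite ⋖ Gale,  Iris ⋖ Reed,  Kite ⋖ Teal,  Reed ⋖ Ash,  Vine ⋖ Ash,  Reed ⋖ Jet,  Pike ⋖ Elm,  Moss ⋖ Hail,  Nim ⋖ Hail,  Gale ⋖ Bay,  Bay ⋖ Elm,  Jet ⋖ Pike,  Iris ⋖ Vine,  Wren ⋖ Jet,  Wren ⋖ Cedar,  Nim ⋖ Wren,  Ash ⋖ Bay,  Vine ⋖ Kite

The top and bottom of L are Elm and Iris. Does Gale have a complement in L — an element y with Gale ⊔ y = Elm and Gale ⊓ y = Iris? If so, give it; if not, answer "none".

For every candidate y, either Gale ∨ y ≠ Elm or Gale ∧ y ≠ Iris; no complement exists.

none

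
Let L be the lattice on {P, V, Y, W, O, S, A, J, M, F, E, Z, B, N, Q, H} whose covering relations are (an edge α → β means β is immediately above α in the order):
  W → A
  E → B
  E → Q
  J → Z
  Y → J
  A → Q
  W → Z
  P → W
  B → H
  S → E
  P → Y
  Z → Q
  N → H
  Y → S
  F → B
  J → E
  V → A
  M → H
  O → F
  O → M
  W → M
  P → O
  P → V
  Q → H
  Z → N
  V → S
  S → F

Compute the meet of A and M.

W

Common lower bounds of {A, M}: P, W.
The greatest among these is W.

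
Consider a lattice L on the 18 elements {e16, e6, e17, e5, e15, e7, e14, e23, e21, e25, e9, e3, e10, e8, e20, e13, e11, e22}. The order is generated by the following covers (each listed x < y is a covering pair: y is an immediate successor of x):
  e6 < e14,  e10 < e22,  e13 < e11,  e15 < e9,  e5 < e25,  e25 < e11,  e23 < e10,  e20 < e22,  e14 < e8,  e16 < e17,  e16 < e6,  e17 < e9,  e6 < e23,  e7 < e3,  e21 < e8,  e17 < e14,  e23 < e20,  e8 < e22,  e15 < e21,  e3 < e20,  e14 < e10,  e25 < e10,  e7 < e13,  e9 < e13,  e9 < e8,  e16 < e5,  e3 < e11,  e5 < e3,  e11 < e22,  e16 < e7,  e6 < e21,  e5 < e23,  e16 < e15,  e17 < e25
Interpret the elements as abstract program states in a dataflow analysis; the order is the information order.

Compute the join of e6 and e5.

e23

Common upper bounds of {e6, e5}: e10, e20, e22, e23.
The least among these is e23.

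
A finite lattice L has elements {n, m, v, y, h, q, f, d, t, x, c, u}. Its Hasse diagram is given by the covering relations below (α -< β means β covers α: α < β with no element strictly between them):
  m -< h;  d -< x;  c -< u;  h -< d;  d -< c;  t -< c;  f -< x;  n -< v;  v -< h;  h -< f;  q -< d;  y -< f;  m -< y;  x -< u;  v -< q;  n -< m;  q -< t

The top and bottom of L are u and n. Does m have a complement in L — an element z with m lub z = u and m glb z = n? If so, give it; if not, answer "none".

For every candidate z, either m ∨ z ≠ u or m ∧ z ≠ n; no complement exists.

none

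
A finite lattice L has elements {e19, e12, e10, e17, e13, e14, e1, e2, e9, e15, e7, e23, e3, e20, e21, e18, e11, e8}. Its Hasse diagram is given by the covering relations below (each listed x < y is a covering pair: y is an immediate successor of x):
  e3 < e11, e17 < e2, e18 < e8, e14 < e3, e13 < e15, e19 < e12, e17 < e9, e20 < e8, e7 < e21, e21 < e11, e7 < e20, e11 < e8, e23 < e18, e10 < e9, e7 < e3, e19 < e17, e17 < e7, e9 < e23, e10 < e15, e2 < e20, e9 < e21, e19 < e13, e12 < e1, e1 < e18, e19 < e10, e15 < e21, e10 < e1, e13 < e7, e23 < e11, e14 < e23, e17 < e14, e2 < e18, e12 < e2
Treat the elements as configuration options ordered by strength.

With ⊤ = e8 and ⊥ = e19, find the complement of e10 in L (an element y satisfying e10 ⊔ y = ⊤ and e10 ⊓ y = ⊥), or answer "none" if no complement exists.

e20

Need y with e10 ∨ y = e8 and e10 ∧ y = e19.
Checking each element gives: e20.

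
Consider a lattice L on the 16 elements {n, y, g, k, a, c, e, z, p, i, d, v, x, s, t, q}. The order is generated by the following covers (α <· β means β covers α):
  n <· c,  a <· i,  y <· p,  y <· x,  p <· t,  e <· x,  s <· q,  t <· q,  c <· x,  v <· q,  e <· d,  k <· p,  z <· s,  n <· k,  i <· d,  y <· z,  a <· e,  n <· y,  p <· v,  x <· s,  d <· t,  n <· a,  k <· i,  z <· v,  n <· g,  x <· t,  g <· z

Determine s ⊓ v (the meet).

z

Common lower bounds of {s, v}: g, n, y, z.
The greatest among these is z.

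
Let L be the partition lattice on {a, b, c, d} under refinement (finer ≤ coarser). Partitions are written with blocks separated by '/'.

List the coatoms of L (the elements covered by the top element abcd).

a/bcd, ab/cd, abc/d, abd/c, ac/bd, acd/b, ad/bc

The coatoms are exactly the elements covered by abcd: a/bcd, ab/cd, abc/d, abd/c, ac/bd, acd/b, ad/bc.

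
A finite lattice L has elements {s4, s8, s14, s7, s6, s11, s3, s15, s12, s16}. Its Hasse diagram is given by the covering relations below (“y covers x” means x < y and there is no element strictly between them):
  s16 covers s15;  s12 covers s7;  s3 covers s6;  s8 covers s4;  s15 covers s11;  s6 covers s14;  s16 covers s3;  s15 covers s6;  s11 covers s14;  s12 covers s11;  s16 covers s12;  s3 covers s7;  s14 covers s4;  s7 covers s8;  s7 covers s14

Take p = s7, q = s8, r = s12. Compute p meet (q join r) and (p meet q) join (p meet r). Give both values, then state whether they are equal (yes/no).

s7; s7; yes

q join r = s12, so p meet (q join r) = s7 meet s12 = s7.
p meet q = s8 and p meet r = s7, so (p meet q) join (p meet r) = s8 join s7 = s7.
Equal: yes.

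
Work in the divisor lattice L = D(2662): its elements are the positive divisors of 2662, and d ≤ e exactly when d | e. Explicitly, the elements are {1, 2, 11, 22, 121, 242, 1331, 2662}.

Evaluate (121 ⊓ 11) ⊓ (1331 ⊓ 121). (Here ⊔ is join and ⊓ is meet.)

11

121 ∧ 11 = 11
1331 ∧ 121 = 121
11 ∧ 121 = 11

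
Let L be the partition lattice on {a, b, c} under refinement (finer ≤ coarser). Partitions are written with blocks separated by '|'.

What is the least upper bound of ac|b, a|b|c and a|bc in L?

The join of ac|b, a|b|c, a|bc merges any blocks that overlap across the partitions, giving abc.

abc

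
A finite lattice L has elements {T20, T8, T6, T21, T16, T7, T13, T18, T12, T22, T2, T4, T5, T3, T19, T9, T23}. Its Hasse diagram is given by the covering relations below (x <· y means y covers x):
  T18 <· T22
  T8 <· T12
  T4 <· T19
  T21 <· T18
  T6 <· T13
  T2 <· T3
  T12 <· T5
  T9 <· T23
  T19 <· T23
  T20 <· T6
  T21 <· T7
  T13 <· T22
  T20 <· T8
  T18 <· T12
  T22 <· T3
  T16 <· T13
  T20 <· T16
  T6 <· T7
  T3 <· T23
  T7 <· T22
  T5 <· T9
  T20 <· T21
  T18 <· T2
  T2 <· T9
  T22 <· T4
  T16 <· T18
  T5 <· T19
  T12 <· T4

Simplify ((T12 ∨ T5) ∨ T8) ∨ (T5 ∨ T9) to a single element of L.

T9

T12 ∨ T5 = T5
T5 ∨ T8 = T5
T5 ∨ T9 = T9
T5 ∨ T9 = T9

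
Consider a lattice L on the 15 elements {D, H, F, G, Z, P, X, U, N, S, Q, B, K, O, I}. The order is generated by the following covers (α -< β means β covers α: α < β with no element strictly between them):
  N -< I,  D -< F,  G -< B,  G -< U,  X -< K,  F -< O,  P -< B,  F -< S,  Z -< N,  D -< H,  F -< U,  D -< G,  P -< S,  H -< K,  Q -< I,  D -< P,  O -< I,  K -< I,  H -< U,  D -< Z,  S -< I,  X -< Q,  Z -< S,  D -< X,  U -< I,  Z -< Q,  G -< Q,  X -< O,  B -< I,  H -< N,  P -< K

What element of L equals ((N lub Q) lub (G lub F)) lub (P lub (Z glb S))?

I

N ∨ Q = I
G ∨ F = U
I ∨ U = I
Z ∧ S = Z
P ∨ Z = S
I ∨ S = I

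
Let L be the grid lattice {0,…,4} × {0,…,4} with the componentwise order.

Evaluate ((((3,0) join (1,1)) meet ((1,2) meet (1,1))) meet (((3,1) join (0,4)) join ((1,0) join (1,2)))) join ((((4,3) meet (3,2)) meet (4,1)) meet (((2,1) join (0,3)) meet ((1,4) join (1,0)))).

(3,0) ∨ (1,1) = (3,1)
(1,2) ∧ (1,1) = (1,1)
(3,1) ∧ (1,1) = (1,1)
(3,1) ∨ (0,4) = (3,4)
(1,0) ∨ (1,2) = (1,2)
(3,4) ∨ (1,2) = (3,4)
(1,1) ∧ (3,4) = (1,1)
(4,3) ∧ (3,2) = (3,2)
(3,2) ∧ (4,1) = (3,1)
(2,1) ∨ (0,3) = (2,3)
(1,4) ∨ (1,0) = (1,4)
(2,3) ∧ (1,4) = (1,3)
(3,1) ∧ (1,3) = (1,1)
(1,1) ∨ (1,1) = (1,1)

(1,1)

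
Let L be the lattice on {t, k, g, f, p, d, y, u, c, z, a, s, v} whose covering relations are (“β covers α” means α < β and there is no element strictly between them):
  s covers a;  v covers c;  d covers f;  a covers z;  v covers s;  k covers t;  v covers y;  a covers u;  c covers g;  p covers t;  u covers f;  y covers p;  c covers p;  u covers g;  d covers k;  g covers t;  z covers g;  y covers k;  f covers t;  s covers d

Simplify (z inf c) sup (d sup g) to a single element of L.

s

z ∧ c = g
d ∨ g = s
g ∨ s = s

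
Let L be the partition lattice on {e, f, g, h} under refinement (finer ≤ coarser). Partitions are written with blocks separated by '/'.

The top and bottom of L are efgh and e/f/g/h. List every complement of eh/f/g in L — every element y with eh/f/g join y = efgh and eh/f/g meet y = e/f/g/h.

Need y with eh/f/g ∨ y = efgh and eh/f/g ∧ y = e/f/g/h.
Checking each element gives: e/fgh, ef/gh, efg/h, eg/fh.

e/fgh, ef/gh, efg/h, eg/fh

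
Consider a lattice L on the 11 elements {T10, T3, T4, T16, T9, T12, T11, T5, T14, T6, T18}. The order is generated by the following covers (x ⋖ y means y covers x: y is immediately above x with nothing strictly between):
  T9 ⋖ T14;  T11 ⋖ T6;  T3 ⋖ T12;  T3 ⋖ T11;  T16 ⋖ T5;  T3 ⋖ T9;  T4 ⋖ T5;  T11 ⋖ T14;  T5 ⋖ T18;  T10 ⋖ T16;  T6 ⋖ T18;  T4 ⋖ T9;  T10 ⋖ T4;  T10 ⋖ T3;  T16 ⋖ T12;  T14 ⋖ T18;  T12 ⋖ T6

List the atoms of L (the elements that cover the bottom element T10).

The atoms are exactly the elements that cover T10: T16, T3, T4.

T16, T3, T4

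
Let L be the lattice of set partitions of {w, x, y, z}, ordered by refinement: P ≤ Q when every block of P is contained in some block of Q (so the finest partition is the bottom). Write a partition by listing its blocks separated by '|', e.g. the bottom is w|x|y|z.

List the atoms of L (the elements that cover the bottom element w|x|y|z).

The atoms are exactly the elements that cover w|x|y|z: wx|y|z, wy|x|z, wz|x|y, w|xy|z, w|xz|y, w|x|yz.

wx|y|z, wy|x|z, wz|x|y, w|xy|z, w|xz|y, w|x|yz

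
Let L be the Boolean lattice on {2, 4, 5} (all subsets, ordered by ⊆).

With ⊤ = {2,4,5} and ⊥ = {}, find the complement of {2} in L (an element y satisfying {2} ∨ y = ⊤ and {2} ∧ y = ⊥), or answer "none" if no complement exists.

{4,5}

Need y with {2} ∨ y = {2,4,5} and {2} ∧ y = {}.
Checking each element gives: {4,5}.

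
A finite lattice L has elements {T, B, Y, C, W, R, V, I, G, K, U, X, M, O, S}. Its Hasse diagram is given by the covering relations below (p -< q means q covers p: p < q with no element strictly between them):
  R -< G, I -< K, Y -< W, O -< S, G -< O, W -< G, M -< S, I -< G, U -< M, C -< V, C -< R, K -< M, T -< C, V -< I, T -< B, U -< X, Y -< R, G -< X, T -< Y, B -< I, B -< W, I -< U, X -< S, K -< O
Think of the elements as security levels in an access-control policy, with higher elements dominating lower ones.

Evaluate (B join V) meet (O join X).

B ∨ V = I
O ∨ X = S
I ∧ S = I

I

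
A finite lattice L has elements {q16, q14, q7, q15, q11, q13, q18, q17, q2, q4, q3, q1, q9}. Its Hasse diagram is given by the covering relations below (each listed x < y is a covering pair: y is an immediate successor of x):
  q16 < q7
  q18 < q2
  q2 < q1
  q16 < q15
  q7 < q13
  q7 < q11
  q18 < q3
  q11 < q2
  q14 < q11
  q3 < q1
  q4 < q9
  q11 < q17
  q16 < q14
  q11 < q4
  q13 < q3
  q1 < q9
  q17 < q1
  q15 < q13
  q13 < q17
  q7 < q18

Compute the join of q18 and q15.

Common upper bounds of {q18, q15}: q1, q3, q9.
The least among these is q3.

q3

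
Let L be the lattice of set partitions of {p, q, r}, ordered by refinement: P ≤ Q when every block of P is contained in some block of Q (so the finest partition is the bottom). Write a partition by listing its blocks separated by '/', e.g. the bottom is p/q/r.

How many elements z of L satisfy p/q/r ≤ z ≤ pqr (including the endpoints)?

The interval [p/q/r, pqr] = {p/q/r, p/qr, pq/r, pqr, pr/q}, which has 5 elements.

5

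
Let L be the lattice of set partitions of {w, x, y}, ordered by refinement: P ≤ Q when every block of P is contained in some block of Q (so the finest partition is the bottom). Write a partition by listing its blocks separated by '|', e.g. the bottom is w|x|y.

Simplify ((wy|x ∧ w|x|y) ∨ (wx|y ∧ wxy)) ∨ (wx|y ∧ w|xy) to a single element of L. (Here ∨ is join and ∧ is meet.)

wy|x ∧ w|x|y = w|x|y
wx|y ∧ wxy = wx|y
w|x|y ∨ wx|y = wx|y
wx|y ∧ w|xy = w|x|y
wx|y ∨ w|x|y = wx|y

wx|y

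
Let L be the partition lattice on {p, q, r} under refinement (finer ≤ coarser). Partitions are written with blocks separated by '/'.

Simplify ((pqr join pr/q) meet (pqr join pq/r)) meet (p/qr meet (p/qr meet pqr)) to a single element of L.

p/qr

pqr ∨ pr/q = pqr
pqr ∨ pq/r = pqr
pqr ∧ pqr = pqr
p/qr ∧ pqr = p/qr
p/qr ∧ p/qr = p/qr
pqr ∧ p/qr = p/qr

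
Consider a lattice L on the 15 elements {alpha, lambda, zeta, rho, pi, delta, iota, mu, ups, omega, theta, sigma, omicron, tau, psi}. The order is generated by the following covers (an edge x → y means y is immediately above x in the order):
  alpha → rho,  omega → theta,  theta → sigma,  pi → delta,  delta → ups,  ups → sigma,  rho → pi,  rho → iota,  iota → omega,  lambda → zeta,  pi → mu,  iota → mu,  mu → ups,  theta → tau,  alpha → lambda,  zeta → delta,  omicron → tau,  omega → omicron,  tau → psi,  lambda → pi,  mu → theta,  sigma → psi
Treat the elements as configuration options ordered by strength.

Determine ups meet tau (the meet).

mu

Common lower bounds of {ups, tau}: alpha, iota, lambda, mu, pi, rho.
The greatest among these is mu.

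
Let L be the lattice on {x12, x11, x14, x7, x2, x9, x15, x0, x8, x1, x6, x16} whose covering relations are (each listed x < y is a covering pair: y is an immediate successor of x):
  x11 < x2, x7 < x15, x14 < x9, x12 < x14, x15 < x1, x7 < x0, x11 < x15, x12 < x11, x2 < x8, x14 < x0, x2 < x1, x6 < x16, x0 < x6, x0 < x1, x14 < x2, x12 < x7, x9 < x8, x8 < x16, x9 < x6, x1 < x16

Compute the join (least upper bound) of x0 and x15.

Common upper bounds of {x0, x15}: x1, x16.
The least among these is x1.

x1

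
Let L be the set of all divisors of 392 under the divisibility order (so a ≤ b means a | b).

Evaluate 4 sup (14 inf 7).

28

14 ∧ 7 = 7
4 ∨ 7 = 28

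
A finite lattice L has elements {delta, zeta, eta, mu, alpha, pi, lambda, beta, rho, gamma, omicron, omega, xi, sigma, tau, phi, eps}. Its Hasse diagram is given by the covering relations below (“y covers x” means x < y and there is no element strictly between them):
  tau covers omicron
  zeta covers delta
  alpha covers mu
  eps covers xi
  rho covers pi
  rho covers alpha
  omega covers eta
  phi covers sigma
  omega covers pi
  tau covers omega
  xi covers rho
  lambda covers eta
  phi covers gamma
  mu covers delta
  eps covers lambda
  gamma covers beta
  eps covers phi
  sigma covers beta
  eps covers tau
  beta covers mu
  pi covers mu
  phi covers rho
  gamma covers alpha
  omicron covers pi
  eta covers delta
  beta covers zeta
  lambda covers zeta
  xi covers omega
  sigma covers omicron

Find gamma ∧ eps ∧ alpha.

Common lower bounds of {gamma, eps, alpha}: alpha, delta, mu.
The greatest among these is alpha.

alpha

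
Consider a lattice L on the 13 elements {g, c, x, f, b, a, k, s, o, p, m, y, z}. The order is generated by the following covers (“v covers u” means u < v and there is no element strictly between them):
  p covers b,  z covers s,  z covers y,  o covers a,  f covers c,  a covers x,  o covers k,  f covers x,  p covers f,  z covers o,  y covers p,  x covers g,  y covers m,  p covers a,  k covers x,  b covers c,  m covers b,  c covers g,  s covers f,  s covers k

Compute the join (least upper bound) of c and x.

Common upper bounds of {c, x}: f, p, s, y, z.
The least among these is f.

f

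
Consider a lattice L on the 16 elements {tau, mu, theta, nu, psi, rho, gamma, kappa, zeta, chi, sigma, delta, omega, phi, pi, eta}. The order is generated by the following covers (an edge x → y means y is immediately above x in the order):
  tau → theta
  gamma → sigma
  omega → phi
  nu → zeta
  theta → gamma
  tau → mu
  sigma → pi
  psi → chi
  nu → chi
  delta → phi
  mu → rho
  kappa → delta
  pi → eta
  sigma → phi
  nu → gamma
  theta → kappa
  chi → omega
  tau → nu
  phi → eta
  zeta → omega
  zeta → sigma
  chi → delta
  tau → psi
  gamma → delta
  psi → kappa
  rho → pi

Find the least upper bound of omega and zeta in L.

Common upper bounds of {omega, zeta}: eta, omega, phi.
The least among these is omega.

omega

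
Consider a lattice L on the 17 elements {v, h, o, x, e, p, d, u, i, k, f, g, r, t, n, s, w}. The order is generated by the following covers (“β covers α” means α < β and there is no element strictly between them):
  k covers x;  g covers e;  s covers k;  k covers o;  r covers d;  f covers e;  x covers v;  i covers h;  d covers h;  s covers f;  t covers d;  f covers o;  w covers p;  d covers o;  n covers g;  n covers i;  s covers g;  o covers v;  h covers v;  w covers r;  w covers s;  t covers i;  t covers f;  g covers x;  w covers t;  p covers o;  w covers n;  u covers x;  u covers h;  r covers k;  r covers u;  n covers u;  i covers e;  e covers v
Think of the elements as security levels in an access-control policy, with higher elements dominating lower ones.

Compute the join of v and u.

u

Common upper bounds of {v, u}: n, r, u, w.
The least among these is u.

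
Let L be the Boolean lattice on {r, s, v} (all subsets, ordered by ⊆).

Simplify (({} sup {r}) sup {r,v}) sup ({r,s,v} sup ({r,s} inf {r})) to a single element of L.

{} ∨ {r} = {r}
{r} ∨ {r,v} = {r,v}
{r,s} ∧ {r} = {r}
{r,s,v} ∨ {r} = {r,s,v}
{r,v} ∨ {r,s,v} = {r,s,v}

{r,s,v}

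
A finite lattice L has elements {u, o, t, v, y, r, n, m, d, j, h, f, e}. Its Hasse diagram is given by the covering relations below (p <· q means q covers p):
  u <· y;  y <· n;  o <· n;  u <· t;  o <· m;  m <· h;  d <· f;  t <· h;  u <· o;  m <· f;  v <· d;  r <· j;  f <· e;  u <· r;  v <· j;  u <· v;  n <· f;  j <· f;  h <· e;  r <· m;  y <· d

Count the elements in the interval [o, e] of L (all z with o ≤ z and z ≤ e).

6

The interval [o, e] = {e, f, h, m, n, o}, which has 6 elements.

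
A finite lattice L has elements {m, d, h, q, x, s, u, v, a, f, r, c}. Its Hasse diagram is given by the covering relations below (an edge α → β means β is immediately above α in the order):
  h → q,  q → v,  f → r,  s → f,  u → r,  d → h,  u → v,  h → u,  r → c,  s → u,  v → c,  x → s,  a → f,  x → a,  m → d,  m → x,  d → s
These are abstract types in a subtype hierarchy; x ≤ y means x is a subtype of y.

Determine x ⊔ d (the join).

s

Common upper bounds of {x, d}: c, f, r, s, u, v.
The least among these is s.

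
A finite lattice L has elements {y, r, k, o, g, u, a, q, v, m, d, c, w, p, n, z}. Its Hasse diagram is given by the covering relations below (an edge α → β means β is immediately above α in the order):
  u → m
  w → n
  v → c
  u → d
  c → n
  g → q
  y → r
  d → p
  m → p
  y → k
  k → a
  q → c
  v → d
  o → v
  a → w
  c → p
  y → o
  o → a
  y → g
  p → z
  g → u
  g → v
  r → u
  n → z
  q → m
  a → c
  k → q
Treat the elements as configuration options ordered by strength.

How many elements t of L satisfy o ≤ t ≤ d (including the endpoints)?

The interval [o, d] = {d, o, v}, which has 3 elements.

3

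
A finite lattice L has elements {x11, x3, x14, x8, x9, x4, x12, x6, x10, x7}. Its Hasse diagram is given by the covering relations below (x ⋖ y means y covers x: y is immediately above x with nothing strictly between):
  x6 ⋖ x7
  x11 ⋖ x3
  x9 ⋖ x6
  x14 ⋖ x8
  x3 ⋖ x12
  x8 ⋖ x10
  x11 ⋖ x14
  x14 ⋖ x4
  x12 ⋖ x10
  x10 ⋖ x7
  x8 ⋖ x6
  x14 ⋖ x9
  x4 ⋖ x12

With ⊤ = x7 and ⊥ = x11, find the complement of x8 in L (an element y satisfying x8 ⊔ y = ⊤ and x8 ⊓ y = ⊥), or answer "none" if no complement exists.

For every candidate y, either x8 ∨ y ≠ x7 or x8 ∧ y ≠ x11; no complement exists.

none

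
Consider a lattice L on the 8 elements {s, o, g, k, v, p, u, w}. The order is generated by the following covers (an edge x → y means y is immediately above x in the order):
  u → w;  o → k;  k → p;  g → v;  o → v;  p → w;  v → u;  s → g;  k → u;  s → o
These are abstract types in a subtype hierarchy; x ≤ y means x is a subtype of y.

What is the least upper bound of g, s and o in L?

v

Common upper bounds of {g, s, o}: u, v, w.
The least among these is v.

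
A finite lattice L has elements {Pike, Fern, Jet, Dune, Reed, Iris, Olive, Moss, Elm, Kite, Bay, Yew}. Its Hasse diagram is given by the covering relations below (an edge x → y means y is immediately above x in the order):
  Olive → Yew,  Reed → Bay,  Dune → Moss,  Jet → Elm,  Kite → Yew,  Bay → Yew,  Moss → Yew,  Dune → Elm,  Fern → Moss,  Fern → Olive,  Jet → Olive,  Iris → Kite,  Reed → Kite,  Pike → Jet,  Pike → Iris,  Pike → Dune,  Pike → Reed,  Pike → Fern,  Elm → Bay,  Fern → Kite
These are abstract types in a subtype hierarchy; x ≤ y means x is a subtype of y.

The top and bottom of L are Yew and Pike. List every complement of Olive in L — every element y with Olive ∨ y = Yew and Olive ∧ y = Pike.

Dune, Iris, Reed

Need y with Olive ∨ y = Yew and Olive ∧ y = Pike.
Checking each element gives: Dune, Iris, Reed.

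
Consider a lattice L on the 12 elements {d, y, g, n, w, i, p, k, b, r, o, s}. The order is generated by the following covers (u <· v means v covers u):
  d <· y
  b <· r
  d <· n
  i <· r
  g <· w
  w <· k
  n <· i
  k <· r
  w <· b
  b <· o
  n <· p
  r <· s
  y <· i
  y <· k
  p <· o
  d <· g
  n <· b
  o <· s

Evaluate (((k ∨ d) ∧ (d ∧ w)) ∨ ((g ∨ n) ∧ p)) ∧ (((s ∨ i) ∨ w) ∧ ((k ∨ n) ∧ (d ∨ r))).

k ∨ d = k
d ∧ w = d
k ∧ d = d
g ∨ n = b
b ∧ p = n
d ∨ n = n
s ∨ i = s
s ∨ w = s
k ∨ n = r
d ∨ r = r
r ∧ r = r
s ∧ r = r
n ∧ r = n

n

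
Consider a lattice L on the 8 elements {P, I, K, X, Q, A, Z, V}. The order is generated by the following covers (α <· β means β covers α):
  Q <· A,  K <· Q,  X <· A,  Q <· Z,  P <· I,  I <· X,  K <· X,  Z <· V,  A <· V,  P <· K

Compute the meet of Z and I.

Common lower bounds of {Z, I}: P.
The greatest among these is P.

P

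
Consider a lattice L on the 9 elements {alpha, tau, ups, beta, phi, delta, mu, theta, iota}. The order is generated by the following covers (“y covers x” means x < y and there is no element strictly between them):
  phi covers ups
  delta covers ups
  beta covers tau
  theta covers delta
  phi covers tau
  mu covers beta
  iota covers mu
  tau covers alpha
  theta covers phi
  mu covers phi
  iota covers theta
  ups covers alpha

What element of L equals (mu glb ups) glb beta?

alpha

mu ∧ ups = ups
ups ∧ beta = alpha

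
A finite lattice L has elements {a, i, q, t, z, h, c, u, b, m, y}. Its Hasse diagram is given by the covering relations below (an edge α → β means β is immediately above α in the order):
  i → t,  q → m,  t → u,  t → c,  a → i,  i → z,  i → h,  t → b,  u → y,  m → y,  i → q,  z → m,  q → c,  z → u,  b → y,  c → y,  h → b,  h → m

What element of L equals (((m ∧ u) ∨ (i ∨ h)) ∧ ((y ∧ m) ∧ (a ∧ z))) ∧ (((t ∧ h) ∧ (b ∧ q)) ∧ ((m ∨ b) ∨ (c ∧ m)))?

a

m ∧ u = z
i ∨ h = h
z ∨ h = m
y ∧ m = m
a ∧ z = a
m ∧ a = a
m ∧ a = a
t ∧ h = i
b ∧ q = i
i ∧ i = i
m ∨ b = y
c ∧ m = q
y ∨ q = y
i ∧ y = i
a ∧ i = a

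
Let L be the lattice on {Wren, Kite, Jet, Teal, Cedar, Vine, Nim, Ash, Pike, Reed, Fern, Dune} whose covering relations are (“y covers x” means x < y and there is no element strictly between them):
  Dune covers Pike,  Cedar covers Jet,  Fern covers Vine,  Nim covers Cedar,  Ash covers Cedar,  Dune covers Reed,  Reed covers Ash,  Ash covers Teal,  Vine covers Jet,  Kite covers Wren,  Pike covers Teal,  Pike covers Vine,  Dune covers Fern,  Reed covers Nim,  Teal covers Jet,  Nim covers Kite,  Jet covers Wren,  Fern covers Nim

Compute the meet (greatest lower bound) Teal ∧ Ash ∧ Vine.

Common lower bounds of {Teal, Ash, Vine}: Jet, Wren.
The greatest among these is Jet.

Jet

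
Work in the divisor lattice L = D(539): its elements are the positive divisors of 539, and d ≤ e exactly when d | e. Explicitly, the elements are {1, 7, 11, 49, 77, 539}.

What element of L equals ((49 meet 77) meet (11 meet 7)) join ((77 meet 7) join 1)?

49 ∧ 77 = 7
11 ∧ 7 = 1
7 ∧ 1 = 1
77 ∧ 7 = 7
7 ∨ 1 = 7
1 ∨ 7 = 7

7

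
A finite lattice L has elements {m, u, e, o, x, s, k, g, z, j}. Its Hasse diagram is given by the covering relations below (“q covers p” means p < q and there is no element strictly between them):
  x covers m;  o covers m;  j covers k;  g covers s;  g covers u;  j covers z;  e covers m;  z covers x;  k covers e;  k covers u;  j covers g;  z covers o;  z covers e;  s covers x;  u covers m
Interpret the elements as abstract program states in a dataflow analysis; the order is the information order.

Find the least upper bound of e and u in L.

Common upper bounds of {e, u}: j, k.
The least among these is k.

k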